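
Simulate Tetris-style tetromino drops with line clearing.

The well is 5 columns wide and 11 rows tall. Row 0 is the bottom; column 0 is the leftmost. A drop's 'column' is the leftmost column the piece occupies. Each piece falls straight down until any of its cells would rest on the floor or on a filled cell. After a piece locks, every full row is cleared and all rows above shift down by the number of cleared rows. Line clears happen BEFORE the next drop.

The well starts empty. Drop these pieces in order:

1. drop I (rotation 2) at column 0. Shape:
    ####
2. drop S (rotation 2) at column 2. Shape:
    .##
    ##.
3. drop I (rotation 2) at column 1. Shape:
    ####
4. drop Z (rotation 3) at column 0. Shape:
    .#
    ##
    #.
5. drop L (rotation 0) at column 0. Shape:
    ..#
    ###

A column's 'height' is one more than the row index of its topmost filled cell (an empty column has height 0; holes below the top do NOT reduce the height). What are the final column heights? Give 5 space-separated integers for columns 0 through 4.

Answer: 6 6 7 3 3

Derivation:
Drop 1: I rot2 at col 0 lands with bottom-row=0; cleared 0 line(s) (total 0); column heights now [1 1 1 1 0], max=1
Drop 2: S rot2 at col 2 lands with bottom-row=1; cleared 0 line(s) (total 0); column heights now [1 1 2 3 3], max=3
Drop 3: I rot2 at col 1 lands with bottom-row=3; cleared 0 line(s) (total 0); column heights now [1 4 4 4 4], max=4
Drop 4: Z rot3 at col 0 lands with bottom-row=3; cleared 1 line(s) (total 1); column heights now [4 5 2 3 3], max=5
Drop 5: L rot0 at col 0 lands with bottom-row=5; cleared 0 line(s) (total 1); column heights now [6 6 7 3 3], max=7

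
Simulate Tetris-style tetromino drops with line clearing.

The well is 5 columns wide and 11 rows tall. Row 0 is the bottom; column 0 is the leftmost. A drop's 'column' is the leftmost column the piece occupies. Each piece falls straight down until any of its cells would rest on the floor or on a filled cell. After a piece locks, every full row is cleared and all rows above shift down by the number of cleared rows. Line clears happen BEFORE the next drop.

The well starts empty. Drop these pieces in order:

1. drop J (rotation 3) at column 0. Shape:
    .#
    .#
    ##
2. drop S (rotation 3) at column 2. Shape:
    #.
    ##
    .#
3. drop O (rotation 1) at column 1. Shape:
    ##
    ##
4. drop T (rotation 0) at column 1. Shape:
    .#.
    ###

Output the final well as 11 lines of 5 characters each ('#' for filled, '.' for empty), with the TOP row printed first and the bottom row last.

Answer: .....
.....
.....
.....
..#..
.###.
.##..
.##..
.##..
.###.
##.#.

Derivation:
Drop 1: J rot3 at col 0 lands with bottom-row=0; cleared 0 line(s) (total 0); column heights now [1 3 0 0 0], max=3
Drop 2: S rot3 at col 2 lands with bottom-row=0; cleared 0 line(s) (total 0); column heights now [1 3 3 2 0], max=3
Drop 3: O rot1 at col 1 lands with bottom-row=3; cleared 0 line(s) (total 0); column heights now [1 5 5 2 0], max=5
Drop 4: T rot0 at col 1 lands with bottom-row=5; cleared 0 line(s) (total 0); column heights now [1 6 7 6 0], max=7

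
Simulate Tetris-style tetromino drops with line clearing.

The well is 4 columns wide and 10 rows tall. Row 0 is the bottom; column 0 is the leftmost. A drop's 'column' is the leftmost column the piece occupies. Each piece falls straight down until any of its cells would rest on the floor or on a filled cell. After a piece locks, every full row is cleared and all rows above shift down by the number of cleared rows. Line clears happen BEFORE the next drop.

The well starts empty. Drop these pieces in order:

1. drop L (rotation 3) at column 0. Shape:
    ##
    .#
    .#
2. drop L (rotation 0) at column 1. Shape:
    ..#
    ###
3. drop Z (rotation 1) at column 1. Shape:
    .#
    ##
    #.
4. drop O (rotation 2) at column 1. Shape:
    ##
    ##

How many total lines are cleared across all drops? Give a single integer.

Drop 1: L rot3 at col 0 lands with bottom-row=0; cleared 0 line(s) (total 0); column heights now [3 3 0 0], max=3
Drop 2: L rot0 at col 1 lands with bottom-row=3; cleared 0 line(s) (total 0); column heights now [3 4 4 5], max=5
Drop 3: Z rot1 at col 1 lands with bottom-row=4; cleared 0 line(s) (total 0); column heights now [3 6 7 5], max=7
Drop 4: O rot2 at col 1 lands with bottom-row=7; cleared 0 line(s) (total 0); column heights now [3 9 9 5], max=9

Answer: 0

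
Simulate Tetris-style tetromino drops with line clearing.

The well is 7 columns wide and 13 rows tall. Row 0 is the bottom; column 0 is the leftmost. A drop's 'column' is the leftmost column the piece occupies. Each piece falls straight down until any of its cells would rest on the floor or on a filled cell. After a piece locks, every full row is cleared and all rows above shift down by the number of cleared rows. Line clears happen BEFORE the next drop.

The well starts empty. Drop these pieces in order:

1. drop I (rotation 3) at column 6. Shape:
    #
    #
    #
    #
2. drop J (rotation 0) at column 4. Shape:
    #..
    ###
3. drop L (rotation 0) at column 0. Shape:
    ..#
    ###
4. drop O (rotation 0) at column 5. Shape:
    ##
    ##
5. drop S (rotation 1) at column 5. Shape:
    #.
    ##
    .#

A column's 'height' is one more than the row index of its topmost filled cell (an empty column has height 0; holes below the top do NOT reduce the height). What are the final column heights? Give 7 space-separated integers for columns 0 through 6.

Answer: 1 1 2 0 6 10 9

Derivation:
Drop 1: I rot3 at col 6 lands with bottom-row=0; cleared 0 line(s) (total 0); column heights now [0 0 0 0 0 0 4], max=4
Drop 2: J rot0 at col 4 lands with bottom-row=4; cleared 0 line(s) (total 0); column heights now [0 0 0 0 6 5 5], max=6
Drop 3: L rot0 at col 0 lands with bottom-row=0; cleared 0 line(s) (total 0); column heights now [1 1 2 0 6 5 5], max=6
Drop 4: O rot0 at col 5 lands with bottom-row=5; cleared 0 line(s) (total 0); column heights now [1 1 2 0 6 7 7], max=7
Drop 5: S rot1 at col 5 lands with bottom-row=7; cleared 0 line(s) (total 0); column heights now [1 1 2 0 6 10 9], max=10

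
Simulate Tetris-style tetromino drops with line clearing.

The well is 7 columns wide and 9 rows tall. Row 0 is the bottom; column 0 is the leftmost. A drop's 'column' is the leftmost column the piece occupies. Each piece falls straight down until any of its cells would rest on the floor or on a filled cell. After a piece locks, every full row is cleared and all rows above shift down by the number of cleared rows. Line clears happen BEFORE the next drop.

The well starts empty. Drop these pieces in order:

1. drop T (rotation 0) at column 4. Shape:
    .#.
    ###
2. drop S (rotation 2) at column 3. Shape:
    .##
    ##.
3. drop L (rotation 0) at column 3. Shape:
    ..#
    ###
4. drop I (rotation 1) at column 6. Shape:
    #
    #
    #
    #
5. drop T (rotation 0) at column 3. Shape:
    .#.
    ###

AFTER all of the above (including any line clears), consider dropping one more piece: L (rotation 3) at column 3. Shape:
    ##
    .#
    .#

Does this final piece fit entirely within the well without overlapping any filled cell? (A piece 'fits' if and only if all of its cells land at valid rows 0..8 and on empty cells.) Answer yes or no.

Answer: no

Derivation:
Drop 1: T rot0 at col 4 lands with bottom-row=0; cleared 0 line(s) (total 0); column heights now [0 0 0 0 1 2 1], max=2
Drop 2: S rot2 at col 3 lands with bottom-row=1; cleared 0 line(s) (total 0); column heights now [0 0 0 2 3 3 1], max=3
Drop 3: L rot0 at col 3 lands with bottom-row=3; cleared 0 line(s) (total 0); column heights now [0 0 0 4 4 5 1], max=5
Drop 4: I rot1 at col 6 lands with bottom-row=1; cleared 0 line(s) (total 0); column heights now [0 0 0 4 4 5 5], max=5
Drop 5: T rot0 at col 3 lands with bottom-row=5; cleared 0 line(s) (total 0); column heights now [0 0 0 6 7 6 5], max=7
Test piece L rot3 at col 3 (width 2): heights before test = [0 0 0 6 7 6 5]; fits = False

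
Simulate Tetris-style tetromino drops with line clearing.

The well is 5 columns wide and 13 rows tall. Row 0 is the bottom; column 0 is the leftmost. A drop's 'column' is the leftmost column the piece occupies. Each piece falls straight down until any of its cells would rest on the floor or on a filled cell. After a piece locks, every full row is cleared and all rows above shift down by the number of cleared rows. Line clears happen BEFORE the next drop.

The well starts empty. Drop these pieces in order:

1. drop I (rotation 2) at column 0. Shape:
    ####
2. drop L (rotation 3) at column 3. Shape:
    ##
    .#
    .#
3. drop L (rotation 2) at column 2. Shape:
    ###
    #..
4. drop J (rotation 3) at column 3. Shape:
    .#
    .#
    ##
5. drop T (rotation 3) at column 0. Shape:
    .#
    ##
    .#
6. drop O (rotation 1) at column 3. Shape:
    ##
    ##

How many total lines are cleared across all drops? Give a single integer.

Drop 1: I rot2 at col 0 lands with bottom-row=0; cleared 0 line(s) (total 0); column heights now [1 1 1 1 0], max=1
Drop 2: L rot3 at col 3 lands with bottom-row=0; cleared 1 line(s) (total 1); column heights now [0 0 0 2 2], max=2
Drop 3: L rot2 at col 2 lands with bottom-row=1; cleared 0 line(s) (total 1); column heights now [0 0 3 3 3], max=3
Drop 4: J rot3 at col 3 lands with bottom-row=3; cleared 0 line(s) (total 1); column heights now [0 0 3 4 6], max=6
Drop 5: T rot3 at col 0 lands with bottom-row=0; cleared 1 line(s) (total 2); column heights now [0 2 2 3 5], max=5
Drop 6: O rot1 at col 3 lands with bottom-row=5; cleared 0 line(s) (total 2); column heights now [0 2 2 7 7], max=7

Answer: 2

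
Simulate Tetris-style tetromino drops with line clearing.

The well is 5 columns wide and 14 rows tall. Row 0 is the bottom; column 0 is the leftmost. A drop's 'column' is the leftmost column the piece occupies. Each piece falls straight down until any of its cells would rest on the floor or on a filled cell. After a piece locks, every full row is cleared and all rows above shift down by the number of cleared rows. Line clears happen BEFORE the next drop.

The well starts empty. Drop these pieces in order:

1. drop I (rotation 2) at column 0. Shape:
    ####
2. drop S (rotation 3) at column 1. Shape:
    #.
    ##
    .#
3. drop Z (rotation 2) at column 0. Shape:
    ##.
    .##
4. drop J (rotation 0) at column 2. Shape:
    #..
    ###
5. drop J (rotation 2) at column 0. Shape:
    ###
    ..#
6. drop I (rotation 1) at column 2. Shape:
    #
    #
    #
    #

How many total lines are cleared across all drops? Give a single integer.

Answer: 1

Derivation:
Drop 1: I rot2 at col 0 lands with bottom-row=0; cleared 0 line(s) (total 0); column heights now [1 1 1 1 0], max=1
Drop 2: S rot3 at col 1 lands with bottom-row=1; cleared 0 line(s) (total 0); column heights now [1 4 3 1 0], max=4
Drop 3: Z rot2 at col 0 lands with bottom-row=4; cleared 0 line(s) (total 0); column heights now [6 6 5 1 0], max=6
Drop 4: J rot0 at col 2 lands with bottom-row=5; cleared 1 line(s) (total 1); column heights now [1 5 6 1 0], max=6
Drop 5: J rot2 at col 0 lands with bottom-row=6; cleared 0 line(s) (total 1); column heights now [8 8 8 1 0], max=8
Drop 6: I rot1 at col 2 lands with bottom-row=8; cleared 0 line(s) (total 1); column heights now [8 8 12 1 0], max=12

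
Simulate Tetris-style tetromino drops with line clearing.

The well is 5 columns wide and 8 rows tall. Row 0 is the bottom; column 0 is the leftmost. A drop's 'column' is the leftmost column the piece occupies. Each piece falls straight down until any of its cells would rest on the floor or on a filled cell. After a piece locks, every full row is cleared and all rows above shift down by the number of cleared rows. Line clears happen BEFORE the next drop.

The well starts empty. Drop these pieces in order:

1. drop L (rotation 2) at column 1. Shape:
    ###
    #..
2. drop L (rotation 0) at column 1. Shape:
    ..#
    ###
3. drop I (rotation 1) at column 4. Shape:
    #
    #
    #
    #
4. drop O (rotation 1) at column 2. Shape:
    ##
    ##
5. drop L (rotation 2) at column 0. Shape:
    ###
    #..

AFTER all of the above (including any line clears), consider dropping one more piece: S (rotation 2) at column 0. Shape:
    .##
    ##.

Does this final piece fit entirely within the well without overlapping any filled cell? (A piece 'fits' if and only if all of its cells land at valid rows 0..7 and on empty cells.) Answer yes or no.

Drop 1: L rot2 at col 1 lands with bottom-row=0; cleared 0 line(s) (total 0); column heights now [0 2 2 2 0], max=2
Drop 2: L rot0 at col 1 lands with bottom-row=2; cleared 0 line(s) (total 0); column heights now [0 3 3 4 0], max=4
Drop 3: I rot1 at col 4 lands with bottom-row=0; cleared 0 line(s) (total 0); column heights now [0 3 3 4 4], max=4
Drop 4: O rot1 at col 2 lands with bottom-row=4; cleared 0 line(s) (total 0); column heights now [0 3 6 6 4], max=6
Drop 5: L rot2 at col 0 lands with bottom-row=5; cleared 0 line(s) (total 0); column heights now [7 7 7 6 4], max=7
Test piece S rot2 at col 0 (width 3): heights before test = [7 7 7 6 4]; fits = False

Answer: no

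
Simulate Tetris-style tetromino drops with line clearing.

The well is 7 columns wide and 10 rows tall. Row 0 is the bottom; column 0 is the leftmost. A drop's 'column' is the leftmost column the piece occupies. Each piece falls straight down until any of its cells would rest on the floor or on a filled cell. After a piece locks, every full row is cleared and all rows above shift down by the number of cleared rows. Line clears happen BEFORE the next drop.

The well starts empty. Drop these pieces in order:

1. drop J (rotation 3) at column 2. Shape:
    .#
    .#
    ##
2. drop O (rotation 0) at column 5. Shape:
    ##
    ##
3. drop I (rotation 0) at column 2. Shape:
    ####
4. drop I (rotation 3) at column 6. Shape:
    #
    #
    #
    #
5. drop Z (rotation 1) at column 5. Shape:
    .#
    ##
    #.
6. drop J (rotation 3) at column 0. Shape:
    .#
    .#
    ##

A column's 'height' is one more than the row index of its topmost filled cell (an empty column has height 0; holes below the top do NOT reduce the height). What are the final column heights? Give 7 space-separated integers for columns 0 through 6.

Answer: 1 3 4 4 4 7 8

Derivation:
Drop 1: J rot3 at col 2 lands with bottom-row=0; cleared 0 line(s) (total 0); column heights now [0 0 1 3 0 0 0], max=3
Drop 2: O rot0 at col 5 lands with bottom-row=0; cleared 0 line(s) (total 0); column heights now [0 0 1 3 0 2 2], max=3
Drop 3: I rot0 at col 2 lands with bottom-row=3; cleared 0 line(s) (total 0); column heights now [0 0 4 4 4 4 2], max=4
Drop 4: I rot3 at col 6 lands with bottom-row=2; cleared 0 line(s) (total 0); column heights now [0 0 4 4 4 4 6], max=6
Drop 5: Z rot1 at col 5 lands with bottom-row=5; cleared 0 line(s) (total 0); column heights now [0 0 4 4 4 7 8], max=8
Drop 6: J rot3 at col 0 lands with bottom-row=0; cleared 0 line(s) (total 0); column heights now [1 3 4 4 4 7 8], max=8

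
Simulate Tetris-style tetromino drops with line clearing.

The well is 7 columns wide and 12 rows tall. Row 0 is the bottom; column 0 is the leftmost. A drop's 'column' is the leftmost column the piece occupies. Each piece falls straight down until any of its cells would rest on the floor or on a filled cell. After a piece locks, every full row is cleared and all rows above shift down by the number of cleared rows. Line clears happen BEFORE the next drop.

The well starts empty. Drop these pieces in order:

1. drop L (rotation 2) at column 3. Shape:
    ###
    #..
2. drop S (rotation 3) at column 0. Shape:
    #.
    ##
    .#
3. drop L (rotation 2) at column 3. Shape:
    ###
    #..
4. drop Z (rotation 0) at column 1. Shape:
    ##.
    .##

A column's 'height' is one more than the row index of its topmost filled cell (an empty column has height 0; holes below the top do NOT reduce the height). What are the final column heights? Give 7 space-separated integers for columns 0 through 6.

Drop 1: L rot2 at col 3 lands with bottom-row=0; cleared 0 line(s) (total 0); column heights now [0 0 0 2 2 2 0], max=2
Drop 2: S rot3 at col 0 lands with bottom-row=0; cleared 0 line(s) (total 0); column heights now [3 2 0 2 2 2 0], max=3
Drop 3: L rot2 at col 3 lands with bottom-row=2; cleared 0 line(s) (total 0); column heights now [3 2 0 4 4 4 0], max=4
Drop 4: Z rot0 at col 1 lands with bottom-row=4; cleared 0 line(s) (total 0); column heights now [3 6 6 5 4 4 0], max=6

Answer: 3 6 6 5 4 4 0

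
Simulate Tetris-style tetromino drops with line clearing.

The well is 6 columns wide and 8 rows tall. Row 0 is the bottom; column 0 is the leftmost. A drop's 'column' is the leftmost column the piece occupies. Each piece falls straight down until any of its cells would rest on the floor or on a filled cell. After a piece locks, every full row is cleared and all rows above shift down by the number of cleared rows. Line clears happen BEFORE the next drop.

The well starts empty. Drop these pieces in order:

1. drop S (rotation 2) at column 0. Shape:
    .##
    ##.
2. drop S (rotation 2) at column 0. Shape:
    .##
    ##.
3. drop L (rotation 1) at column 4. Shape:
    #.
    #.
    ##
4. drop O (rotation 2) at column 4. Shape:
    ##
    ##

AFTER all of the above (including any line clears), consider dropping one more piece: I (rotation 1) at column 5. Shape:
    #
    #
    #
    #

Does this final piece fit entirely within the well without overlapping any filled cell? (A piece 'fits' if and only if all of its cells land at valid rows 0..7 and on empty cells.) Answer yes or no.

Answer: no

Derivation:
Drop 1: S rot2 at col 0 lands with bottom-row=0; cleared 0 line(s) (total 0); column heights now [1 2 2 0 0 0], max=2
Drop 2: S rot2 at col 0 lands with bottom-row=2; cleared 0 line(s) (total 0); column heights now [3 4 4 0 0 0], max=4
Drop 3: L rot1 at col 4 lands with bottom-row=0; cleared 0 line(s) (total 0); column heights now [3 4 4 0 3 1], max=4
Drop 4: O rot2 at col 4 lands with bottom-row=3; cleared 0 line(s) (total 0); column heights now [3 4 4 0 5 5], max=5
Test piece I rot1 at col 5 (width 1): heights before test = [3 4 4 0 5 5]; fits = False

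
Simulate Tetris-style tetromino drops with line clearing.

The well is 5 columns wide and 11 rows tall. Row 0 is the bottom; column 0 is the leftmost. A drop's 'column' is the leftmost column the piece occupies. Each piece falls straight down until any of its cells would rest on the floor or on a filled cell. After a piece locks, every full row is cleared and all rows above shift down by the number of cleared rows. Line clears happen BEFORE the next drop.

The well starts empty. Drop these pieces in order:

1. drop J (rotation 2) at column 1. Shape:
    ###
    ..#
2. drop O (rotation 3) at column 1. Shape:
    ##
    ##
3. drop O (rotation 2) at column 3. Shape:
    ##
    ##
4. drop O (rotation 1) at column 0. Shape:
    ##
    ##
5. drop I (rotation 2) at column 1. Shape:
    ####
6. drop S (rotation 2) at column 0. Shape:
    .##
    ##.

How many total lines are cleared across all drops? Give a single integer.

Drop 1: J rot2 at col 1 lands with bottom-row=0; cleared 0 line(s) (total 0); column heights now [0 2 2 2 0], max=2
Drop 2: O rot3 at col 1 lands with bottom-row=2; cleared 0 line(s) (total 0); column heights now [0 4 4 2 0], max=4
Drop 3: O rot2 at col 3 lands with bottom-row=2; cleared 0 line(s) (total 0); column heights now [0 4 4 4 4], max=4
Drop 4: O rot1 at col 0 lands with bottom-row=4; cleared 0 line(s) (total 0); column heights now [6 6 4 4 4], max=6
Drop 5: I rot2 at col 1 lands with bottom-row=6; cleared 0 line(s) (total 0); column heights now [6 7 7 7 7], max=7
Drop 6: S rot2 at col 0 lands with bottom-row=7; cleared 0 line(s) (total 0); column heights now [8 9 9 7 7], max=9

Answer: 0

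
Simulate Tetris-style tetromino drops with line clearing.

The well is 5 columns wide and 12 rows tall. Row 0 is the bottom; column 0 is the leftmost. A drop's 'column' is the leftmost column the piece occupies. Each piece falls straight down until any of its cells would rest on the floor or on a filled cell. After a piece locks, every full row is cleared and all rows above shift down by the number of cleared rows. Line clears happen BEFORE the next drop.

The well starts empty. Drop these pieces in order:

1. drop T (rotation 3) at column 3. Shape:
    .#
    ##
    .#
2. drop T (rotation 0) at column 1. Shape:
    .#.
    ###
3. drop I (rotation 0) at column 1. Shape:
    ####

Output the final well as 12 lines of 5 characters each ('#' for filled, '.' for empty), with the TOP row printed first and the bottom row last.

Drop 1: T rot3 at col 3 lands with bottom-row=0; cleared 0 line(s) (total 0); column heights now [0 0 0 2 3], max=3
Drop 2: T rot0 at col 1 lands with bottom-row=2; cleared 0 line(s) (total 0); column heights now [0 3 4 3 3], max=4
Drop 3: I rot0 at col 1 lands with bottom-row=4; cleared 0 line(s) (total 0); column heights now [0 5 5 5 5], max=5

Answer: .....
.....
.....
.....
.....
.....
.....
.####
..#..
.####
...##
....#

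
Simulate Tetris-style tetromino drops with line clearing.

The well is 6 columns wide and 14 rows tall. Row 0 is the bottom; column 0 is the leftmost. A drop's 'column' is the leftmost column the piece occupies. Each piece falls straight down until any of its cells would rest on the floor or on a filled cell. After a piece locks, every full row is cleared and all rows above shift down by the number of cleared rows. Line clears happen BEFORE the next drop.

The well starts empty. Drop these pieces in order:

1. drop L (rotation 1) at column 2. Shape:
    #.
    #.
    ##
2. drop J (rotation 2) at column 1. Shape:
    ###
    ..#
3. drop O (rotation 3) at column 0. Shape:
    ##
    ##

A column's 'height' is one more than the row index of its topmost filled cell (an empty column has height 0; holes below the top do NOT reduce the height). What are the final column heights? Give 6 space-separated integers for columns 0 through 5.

Drop 1: L rot1 at col 2 lands with bottom-row=0; cleared 0 line(s) (total 0); column heights now [0 0 3 1 0 0], max=3
Drop 2: J rot2 at col 1 lands with bottom-row=2; cleared 0 line(s) (total 0); column heights now [0 4 4 4 0 0], max=4
Drop 3: O rot3 at col 0 lands with bottom-row=4; cleared 0 line(s) (total 0); column heights now [6 6 4 4 0 0], max=6

Answer: 6 6 4 4 0 0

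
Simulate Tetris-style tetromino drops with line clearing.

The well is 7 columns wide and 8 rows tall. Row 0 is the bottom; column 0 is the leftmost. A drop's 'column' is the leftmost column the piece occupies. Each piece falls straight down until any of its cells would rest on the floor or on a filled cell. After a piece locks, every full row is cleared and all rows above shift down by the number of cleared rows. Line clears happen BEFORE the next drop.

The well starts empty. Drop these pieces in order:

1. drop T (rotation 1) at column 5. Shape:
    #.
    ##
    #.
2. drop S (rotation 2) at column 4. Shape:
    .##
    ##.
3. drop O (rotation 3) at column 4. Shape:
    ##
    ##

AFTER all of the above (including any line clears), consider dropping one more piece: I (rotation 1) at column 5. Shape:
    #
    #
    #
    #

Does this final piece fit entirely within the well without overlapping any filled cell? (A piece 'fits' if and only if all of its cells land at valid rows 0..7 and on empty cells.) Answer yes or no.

Answer: no

Derivation:
Drop 1: T rot1 at col 5 lands with bottom-row=0; cleared 0 line(s) (total 0); column heights now [0 0 0 0 0 3 2], max=3
Drop 2: S rot2 at col 4 lands with bottom-row=3; cleared 0 line(s) (total 0); column heights now [0 0 0 0 4 5 5], max=5
Drop 3: O rot3 at col 4 lands with bottom-row=5; cleared 0 line(s) (total 0); column heights now [0 0 0 0 7 7 5], max=7
Test piece I rot1 at col 5 (width 1): heights before test = [0 0 0 0 7 7 5]; fits = False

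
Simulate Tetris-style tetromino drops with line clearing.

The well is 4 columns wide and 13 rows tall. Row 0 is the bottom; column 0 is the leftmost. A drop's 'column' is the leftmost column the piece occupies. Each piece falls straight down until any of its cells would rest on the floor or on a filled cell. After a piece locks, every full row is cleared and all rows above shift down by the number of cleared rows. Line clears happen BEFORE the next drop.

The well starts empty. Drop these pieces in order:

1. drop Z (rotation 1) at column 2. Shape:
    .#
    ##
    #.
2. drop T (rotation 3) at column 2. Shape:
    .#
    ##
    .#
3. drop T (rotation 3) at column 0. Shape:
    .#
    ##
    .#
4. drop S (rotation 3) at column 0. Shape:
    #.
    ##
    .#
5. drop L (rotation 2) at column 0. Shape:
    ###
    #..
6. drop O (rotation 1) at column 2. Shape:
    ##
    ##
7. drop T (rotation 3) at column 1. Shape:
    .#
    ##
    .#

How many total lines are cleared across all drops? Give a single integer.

Drop 1: Z rot1 at col 2 lands with bottom-row=0; cleared 0 line(s) (total 0); column heights now [0 0 2 3], max=3
Drop 2: T rot3 at col 2 lands with bottom-row=3; cleared 0 line(s) (total 0); column heights now [0 0 5 6], max=6
Drop 3: T rot3 at col 0 lands with bottom-row=0; cleared 1 line(s) (total 1); column heights now [0 2 4 5], max=5
Drop 4: S rot3 at col 0 lands with bottom-row=2; cleared 1 line(s) (total 2); column heights now [4 3 1 4], max=4
Drop 5: L rot2 at col 0 lands with bottom-row=4; cleared 0 line(s) (total 2); column heights now [6 6 6 4], max=6
Drop 6: O rot1 at col 2 lands with bottom-row=6; cleared 0 line(s) (total 2); column heights now [6 6 8 8], max=8
Drop 7: T rot3 at col 1 lands with bottom-row=8; cleared 0 line(s) (total 2); column heights now [6 10 11 8], max=11

Answer: 2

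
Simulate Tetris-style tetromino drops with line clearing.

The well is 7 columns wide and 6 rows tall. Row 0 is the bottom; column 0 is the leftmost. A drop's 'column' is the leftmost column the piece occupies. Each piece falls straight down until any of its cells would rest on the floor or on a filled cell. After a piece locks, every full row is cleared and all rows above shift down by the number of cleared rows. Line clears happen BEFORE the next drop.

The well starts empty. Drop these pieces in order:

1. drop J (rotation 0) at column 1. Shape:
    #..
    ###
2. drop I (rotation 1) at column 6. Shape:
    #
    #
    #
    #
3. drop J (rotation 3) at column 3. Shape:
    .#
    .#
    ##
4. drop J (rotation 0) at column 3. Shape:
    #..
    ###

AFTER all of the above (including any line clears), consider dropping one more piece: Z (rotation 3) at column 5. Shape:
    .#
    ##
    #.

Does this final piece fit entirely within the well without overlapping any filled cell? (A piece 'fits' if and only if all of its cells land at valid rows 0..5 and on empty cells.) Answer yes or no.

Answer: no

Derivation:
Drop 1: J rot0 at col 1 lands with bottom-row=0; cleared 0 line(s) (total 0); column heights now [0 2 1 1 0 0 0], max=2
Drop 2: I rot1 at col 6 lands with bottom-row=0; cleared 0 line(s) (total 0); column heights now [0 2 1 1 0 0 4], max=4
Drop 3: J rot3 at col 3 lands with bottom-row=1; cleared 0 line(s) (total 0); column heights now [0 2 1 2 4 0 4], max=4
Drop 4: J rot0 at col 3 lands with bottom-row=4; cleared 0 line(s) (total 0); column heights now [0 2 1 6 5 5 4], max=6
Test piece Z rot3 at col 5 (width 2): heights before test = [0 2 1 6 5 5 4]; fits = False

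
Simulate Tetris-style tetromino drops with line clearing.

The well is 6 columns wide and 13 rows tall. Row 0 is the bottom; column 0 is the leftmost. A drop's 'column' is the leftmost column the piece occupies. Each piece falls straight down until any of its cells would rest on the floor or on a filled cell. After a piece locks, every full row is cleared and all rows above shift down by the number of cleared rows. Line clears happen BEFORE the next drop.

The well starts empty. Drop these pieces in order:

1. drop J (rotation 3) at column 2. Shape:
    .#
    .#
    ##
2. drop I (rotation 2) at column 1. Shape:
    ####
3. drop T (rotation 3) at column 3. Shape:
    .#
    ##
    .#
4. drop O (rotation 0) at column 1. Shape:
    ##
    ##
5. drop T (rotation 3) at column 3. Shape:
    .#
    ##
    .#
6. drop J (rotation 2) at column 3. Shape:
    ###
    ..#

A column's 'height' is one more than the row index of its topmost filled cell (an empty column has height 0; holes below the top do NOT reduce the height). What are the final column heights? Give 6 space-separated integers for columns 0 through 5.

Answer: 0 6 6 11 11 11

Derivation:
Drop 1: J rot3 at col 2 lands with bottom-row=0; cleared 0 line(s) (total 0); column heights now [0 0 1 3 0 0], max=3
Drop 2: I rot2 at col 1 lands with bottom-row=3; cleared 0 line(s) (total 0); column heights now [0 4 4 4 4 0], max=4
Drop 3: T rot3 at col 3 lands with bottom-row=4; cleared 0 line(s) (total 0); column heights now [0 4 4 6 7 0], max=7
Drop 4: O rot0 at col 1 lands with bottom-row=4; cleared 0 line(s) (total 0); column heights now [0 6 6 6 7 0], max=7
Drop 5: T rot3 at col 3 lands with bottom-row=7; cleared 0 line(s) (total 0); column heights now [0 6 6 9 10 0], max=10
Drop 6: J rot2 at col 3 lands with bottom-row=9; cleared 0 line(s) (total 0); column heights now [0 6 6 11 11 11], max=11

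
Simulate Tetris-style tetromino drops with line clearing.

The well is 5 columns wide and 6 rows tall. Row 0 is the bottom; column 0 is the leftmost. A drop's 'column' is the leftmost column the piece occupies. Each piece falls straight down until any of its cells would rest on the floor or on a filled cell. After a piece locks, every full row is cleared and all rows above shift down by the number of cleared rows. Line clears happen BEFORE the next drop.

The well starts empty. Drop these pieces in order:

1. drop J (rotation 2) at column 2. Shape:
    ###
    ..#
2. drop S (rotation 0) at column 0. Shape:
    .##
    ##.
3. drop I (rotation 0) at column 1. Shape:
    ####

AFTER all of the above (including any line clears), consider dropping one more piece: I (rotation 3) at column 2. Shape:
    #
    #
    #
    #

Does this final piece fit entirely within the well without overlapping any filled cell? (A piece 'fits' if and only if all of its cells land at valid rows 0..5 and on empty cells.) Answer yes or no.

Drop 1: J rot2 at col 2 lands with bottom-row=0; cleared 0 line(s) (total 0); column heights now [0 0 2 2 2], max=2
Drop 2: S rot0 at col 0 lands with bottom-row=1; cleared 1 line(s) (total 1); column heights now [0 2 2 0 1], max=2
Drop 3: I rot0 at col 1 lands with bottom-row=2; cleared 0 line(s) (total 1); column heights now [0 3 3 3 3], max=3
Test piece I rot3 at col 2 (width 1): heights before test = [0 3 3 3 3]; fits = False

Answer: no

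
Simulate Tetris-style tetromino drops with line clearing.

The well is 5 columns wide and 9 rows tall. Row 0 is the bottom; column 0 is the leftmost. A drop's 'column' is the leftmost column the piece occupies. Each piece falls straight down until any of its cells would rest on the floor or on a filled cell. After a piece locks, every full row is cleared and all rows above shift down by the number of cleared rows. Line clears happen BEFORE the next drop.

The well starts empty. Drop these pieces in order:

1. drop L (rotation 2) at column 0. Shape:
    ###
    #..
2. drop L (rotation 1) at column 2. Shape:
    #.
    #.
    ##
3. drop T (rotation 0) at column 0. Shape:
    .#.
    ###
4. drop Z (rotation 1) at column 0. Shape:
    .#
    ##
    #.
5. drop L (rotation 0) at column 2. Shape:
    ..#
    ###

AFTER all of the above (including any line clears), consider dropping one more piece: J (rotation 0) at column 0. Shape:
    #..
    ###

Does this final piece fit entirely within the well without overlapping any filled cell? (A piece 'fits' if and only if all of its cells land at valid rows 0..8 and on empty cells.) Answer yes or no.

Answer: no

Derivation:
Drop 1: L rot2 at col 0 lands with bottom-row=0; cleared 0 line(s) (total 0); column heights now [2 2 2 0 0], max=2
Drop 2: L rot1 at col 2 lands with bottom-row=2; cleared 0 line(s) (total 0); column heights now [2 2 5 3 0], max=5
Drop 3: T rot0 at col 0 lands with bottom-row=5; cleared 0 line(s) (total 0); column heights now [6 7 6 3 0], max=7
Drop 4: Z rot1 at col 0 lands with bottom-row=6; cleared 0 line(s) (total 0); column heights now [8 9 6 3 0], max=9
Drop 5: L rot0 at col 2 lands with bottom-row=6; cleared 1 line(s) (total 1); column heights now [7 8 6 3 7], max=8
Test piece J rot0 at col 0 (width 3): heights before test = [7 8 6 3 7]; fits = False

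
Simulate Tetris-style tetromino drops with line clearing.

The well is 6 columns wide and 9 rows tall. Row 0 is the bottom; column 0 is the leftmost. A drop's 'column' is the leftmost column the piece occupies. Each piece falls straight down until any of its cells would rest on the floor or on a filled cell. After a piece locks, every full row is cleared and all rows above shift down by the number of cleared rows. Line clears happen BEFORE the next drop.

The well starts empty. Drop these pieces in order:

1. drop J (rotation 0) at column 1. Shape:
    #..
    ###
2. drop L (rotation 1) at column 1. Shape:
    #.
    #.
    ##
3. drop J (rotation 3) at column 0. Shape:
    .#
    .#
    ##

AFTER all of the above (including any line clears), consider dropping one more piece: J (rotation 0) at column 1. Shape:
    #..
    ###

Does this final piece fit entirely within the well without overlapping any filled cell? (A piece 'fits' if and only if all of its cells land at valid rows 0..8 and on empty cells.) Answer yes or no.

Answer: no

Derivation:
Drop 1: J rot0 at col 1 lands with bottom-row=0; cleared 0 line(s) (total 0); column heights now [0 2 1 1 0 0], max=2
Drop 2: L rot1 at col 1 lands with bottom-row=2; cleared 0 line(s) (total 0); column heights now [0 5 3 1 0 0], max=5
Drop 3: J rot3 at col 0 lands with bottom-row=5; cleared 0 line(s) (total 0); column heights now [6 8 3 1 0 0], max=8
Test piece J rot0 at col 1 (width 3): heights before test = [6 8 3 1 0 0]; fits = False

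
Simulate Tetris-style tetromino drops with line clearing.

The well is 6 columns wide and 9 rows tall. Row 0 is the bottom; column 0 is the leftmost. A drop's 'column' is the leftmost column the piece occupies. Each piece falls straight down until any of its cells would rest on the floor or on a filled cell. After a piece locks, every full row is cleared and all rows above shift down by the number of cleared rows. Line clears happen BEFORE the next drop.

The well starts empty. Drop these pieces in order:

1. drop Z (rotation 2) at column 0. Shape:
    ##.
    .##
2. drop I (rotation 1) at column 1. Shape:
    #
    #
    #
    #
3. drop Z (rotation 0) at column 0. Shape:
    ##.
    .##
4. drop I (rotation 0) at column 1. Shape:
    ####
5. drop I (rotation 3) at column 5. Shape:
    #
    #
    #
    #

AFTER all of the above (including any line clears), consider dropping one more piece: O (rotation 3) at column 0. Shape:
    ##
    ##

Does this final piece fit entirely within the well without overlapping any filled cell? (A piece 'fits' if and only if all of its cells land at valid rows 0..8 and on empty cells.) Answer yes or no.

Drop 1: Z rot2 at col 0 lands with bottom-row=0; cleared 0 line(s) (total 0); column heights now [2 2 1 0 0 0], max=2
Drop 2: I rot1 at col 1 lands with bottom-row=2; cleared 0 line(s) (total 0); column heights now [2 6 1 0 0 0], max=6
Drop 3: Z rot0 at col 0 lands with bottom-row=6; cleared 0 line(s) (total 0); column heights now [8 8 7 0 0 0], max=8
Drop 4: I rot0 at col 1 lands with bottom-row=8; cleared 0 line(s) (total 0); column heights now [8 9 9 9 9 0], max=9
Drop 5: I rot3 at col 5 lands with bottom-row=0; cleared 0 line(s) (total 0); column heights now [8 9 9 9 9 4], max=9
Test piece O rot3 at col 0 (width 2): heights before test = [8 9 9 9 9 4]; fits = False

Answer: no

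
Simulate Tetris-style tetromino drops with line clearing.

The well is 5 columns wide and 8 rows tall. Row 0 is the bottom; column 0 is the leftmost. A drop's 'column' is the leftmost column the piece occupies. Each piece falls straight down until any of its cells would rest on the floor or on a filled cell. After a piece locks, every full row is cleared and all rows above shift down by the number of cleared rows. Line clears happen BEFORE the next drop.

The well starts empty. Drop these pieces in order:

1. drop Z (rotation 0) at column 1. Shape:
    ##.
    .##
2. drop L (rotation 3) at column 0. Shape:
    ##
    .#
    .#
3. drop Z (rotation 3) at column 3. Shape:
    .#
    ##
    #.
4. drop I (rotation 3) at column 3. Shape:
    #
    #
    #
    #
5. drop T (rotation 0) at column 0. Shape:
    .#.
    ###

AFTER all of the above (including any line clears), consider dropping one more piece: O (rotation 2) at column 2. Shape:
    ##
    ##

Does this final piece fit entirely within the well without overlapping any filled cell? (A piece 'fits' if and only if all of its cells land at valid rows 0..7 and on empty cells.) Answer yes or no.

Answer: no

Derivation:
Drop 1: Z rot0 at col 1 lands with bottom-row=0; cleared 0 line(s) (total 0); column heights now [0 2 2 1 0], max=2
Drop 2: L rot3 at col 0 lands with bottom-row=2; cleared 0 line(s) (total 0); column heights now [5 5 2 1 0], max=5
Drop 3: Z rot3 at col 3 lands with bottom-row=1; cleared 0 line(s) (total 0); column heights now [5 5 2 3 4], max=5
Drop 4: I rot3 at col 3 lands with bottom-row=3; cleared 0 line(s) (total 0); column heights now [5 5 2 7 4], max=7
Drop 5: T rot0 at col 0 lands with bottom-row=5; cleared 0 line(s) (total 0); column heights now [6 7 6 7 4], max=7
Test piece O rot2 at col 2 (width 2): heights before test = [6 7 6 7 4]; fits = False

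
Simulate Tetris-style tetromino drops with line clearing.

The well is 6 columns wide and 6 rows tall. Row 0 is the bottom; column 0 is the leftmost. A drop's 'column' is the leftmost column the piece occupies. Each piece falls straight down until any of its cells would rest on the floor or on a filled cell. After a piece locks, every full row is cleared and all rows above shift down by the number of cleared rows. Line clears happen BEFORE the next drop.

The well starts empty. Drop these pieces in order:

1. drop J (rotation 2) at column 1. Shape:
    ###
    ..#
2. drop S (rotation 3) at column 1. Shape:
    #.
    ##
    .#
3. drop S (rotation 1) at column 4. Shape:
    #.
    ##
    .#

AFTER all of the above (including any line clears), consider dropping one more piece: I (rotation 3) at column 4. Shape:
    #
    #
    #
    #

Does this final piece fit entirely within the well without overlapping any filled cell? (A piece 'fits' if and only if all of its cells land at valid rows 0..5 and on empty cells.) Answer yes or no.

Drop 1: J rot2 at col 1 lands with bottom-row=0; cleared 0 line(s) (total 0); column heights now [0 2 2 2 0 0], max=2
Drop 2: S rot3 at col 1 lands with bottom-row=2; cleared 0 line(s) (total 0); column heights now [0 5 4 2 0 0], max=5
Drop 3: S rot1 at col 4 lands with bottom-row=0; cleared 0 line(s) (total 0); column heights now [0 5 4 2 3 2], max=5
Test piece I rot3 at col 4 (width 1): heights before test = [0 5 4 2 3 2]; fits = False

Answer: no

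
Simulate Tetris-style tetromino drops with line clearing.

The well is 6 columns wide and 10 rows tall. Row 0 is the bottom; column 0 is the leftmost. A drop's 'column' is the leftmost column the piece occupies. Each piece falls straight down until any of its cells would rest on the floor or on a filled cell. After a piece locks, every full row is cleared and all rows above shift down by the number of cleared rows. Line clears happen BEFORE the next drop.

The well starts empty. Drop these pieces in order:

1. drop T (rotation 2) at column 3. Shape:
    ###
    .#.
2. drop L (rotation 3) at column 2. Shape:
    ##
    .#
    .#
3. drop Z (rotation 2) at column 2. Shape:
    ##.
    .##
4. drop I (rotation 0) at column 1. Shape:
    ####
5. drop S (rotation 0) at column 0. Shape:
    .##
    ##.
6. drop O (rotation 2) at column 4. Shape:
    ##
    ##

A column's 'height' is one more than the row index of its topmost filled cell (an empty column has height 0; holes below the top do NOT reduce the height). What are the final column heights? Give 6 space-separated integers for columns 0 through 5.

Answer: 9 10 10 8 10 10

Derivation:
Drop 1: T rot2 at col 3 lands with bottom-row=0; cleared 0 line(s) (total 0); column heights now [0 0 0 2 2 2], max=2
Drop 2: L rot3 at col 2 lands with bottom-row=2; cleared 0 line(s) (total 0); column heights now [0 0 5 5 2 2], max=5
Drop 3: Z rot2 at col 2 lands with bottom-row=5; cleared 0 line(s) (total 0); column heights now [0 0 7 7 6 2], max=7
Drop 4: I rot0 at col 1 lands with bottom-row=7; cleared 0 line(s) (total 0); column heights now [0 8 8 8 8 2], max=8
Drop 5: S rot0 at col 0 lands with bottom-row=8; cleared 0 line(s) (total 0); column heights now [9 10 10 8 8 2], max=10
Drop 6: O rot2 at col 4 lands with bottom-row=8; cleared 0 line(s) (total 0); column heights now [9 10 10 8 10 10], max=10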